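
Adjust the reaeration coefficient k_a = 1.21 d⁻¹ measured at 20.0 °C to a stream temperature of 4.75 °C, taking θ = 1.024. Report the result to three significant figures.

k_a ≈ 0.843 d⁻¹

k_a(T₂) = k_a(T₁) · θ^(T₂−T₁) = 1.21 × 1.024^(4.75−20.0)
= 1.21 × 1.024^-15.2 = 1.21 × 0.6965 = 0.8428 d⁻¹.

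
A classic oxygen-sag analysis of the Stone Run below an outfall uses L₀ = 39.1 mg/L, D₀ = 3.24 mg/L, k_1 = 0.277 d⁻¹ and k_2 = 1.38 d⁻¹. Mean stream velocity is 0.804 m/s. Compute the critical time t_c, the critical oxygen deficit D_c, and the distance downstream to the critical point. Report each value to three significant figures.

t_c ≈ 1.09 d; D_c ≈ 5.80 mg/L; x_c ≈ 75.9 km

With k_2/k_1 = 4.982 and 1 − D₀(k_2−k_1)/(k_1 L₀) = 0.6700,
t_c = ln(4.982 × 0.6700) / (1.38 − 0.277) = ln(3.338) / 1.103 = 1.205/1.103 = 1.093 d.
L(t_c) = L₀ e^(−k_1 t_c) = 39.1 × 0.7388 = 28.89 mg/L, and at the critical point k_2 D_c = k_1 L, so D_c = (0.277/1.38) × 28.89 = 5.798 mg/L.
x_c = v t_c = 0.804 m/s × 1.093 d × 86400 s/d = 75910 m ≈ 75.9 km.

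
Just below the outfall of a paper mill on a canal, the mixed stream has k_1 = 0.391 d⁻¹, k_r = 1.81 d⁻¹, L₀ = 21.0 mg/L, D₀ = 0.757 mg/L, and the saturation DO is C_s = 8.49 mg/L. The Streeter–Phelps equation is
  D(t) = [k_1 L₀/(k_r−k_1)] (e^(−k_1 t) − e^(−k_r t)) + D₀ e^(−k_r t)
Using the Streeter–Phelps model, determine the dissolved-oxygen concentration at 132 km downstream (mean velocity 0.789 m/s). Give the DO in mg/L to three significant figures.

DO ≈ 5.93 mg/L

Travel time t = x/v = 132 km / (0.789 m/s) = 132000 m / 0.789 m/s = 167300 s = 1.936 d.
k_1 L₀/(k_r−k_1) = 0.391×21.0/(1.81−0.391) = 8.211/1.419 = 5.786 mg/L.
e^(−k_1 t) = e^(−0.391×1.936) = 0.4690; e^(−k_r t) = e^(−1.81×1.936) = 0.03005.
D = 5.786 × (0.4690 − 0.03005) + 0.757 × 0.03005 = 2.540 + 0.02275 = 2.563 mg/L.
DO = C_s − D = 8.49 − 2.563 = 5.927 mg/L.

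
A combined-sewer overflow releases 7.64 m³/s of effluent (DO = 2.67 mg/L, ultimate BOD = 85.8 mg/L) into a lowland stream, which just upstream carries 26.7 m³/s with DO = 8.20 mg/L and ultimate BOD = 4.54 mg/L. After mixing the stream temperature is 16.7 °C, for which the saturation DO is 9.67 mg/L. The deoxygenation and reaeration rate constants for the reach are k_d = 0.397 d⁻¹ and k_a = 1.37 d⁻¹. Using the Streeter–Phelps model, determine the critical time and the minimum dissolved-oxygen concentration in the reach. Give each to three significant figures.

Mixed DO = (26.7×8.20 + 7.64×2.67)/(26.7+7.64) = 239.3/34.34 = 6.970 mg/L.
Mixed L₀ = (26.7×4.54 + 7.64×85.8)/(34.34) = 776.7/34.34 = 22.62 mg/L.
Initial deficit D₀ = C_s − DO₀ = 9.67 − 6.970 = 2.700 mg/L.
t_c = (1/0.9730) ln[(1.37/0.397)(1 − 2.700×0.9730/(0.397×22.62))] = 1.028 × ln(2.441) = 0.9172 d.
D_c = (0.397/1.37) × 22.62 × e^(−0.397×0.9172) = 0.2898 × 22.62 × 0.6948 = 4.554 mg/L.
Minimum DO = 9.67 − 4.554 = 5.116 mg/L.

t_c ≈ 0.917 d; minimum DO ≈ 5.12 mg/L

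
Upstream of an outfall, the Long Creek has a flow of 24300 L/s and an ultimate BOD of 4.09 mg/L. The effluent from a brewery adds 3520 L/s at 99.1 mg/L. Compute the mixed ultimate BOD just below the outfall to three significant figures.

16.1 mg/L

Flow-weighted mixing: C = (Q_r C_r + Q_w C_w)/(Q_r + Q_w)
= (24300×4.09 + 3520×99.1)/(24300 + 3520) = 448200/27820 = 16.11 mg/L.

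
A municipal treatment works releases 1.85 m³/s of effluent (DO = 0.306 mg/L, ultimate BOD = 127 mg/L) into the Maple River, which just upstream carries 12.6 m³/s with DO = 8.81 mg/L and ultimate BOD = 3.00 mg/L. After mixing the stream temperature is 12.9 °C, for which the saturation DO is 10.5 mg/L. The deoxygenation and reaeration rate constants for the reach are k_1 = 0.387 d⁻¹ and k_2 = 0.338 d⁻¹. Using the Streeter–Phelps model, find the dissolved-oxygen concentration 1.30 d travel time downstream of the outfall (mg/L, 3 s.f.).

Mixed DO = (12.6×8.81 + 1.85×0.306)/(12.6+1.85) = 111.6/14.45 = 7.721 mg/L.
Mixed L₀ = (12.6×3.00 + 1.85×127)/(14.45) = 272.8/14.45 = 18.88 mg/L.
Initial deficit D₀ = C_s − DO₀ = 10.5 − 7.721 = 2.779 mg/L.
D(1.30) = [0.387×18.88/(0.338−0.387)](e^(−0.387×1.30) − e^(−0.338×1.30)) + 2.779 e^(−0.338×1.30)
= -149.1 × (0.6047 − 0.6444) + 2.779 × 0.6444 = 7.719 mg/L.
DO = 10.5 − 7.719 = 2.781 mg/L.

DO ≈ 2.78 mg/L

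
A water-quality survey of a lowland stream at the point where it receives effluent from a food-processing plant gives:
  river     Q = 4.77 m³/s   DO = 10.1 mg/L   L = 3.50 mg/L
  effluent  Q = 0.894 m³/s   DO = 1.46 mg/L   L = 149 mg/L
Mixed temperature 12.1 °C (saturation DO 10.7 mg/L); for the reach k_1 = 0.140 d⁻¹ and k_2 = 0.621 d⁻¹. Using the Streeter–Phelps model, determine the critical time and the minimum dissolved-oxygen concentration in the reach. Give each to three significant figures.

Mixed DO = (4.77×10.1 + 0.894×1.46)/(4.77+0.894) = 49.48/5.664 = 8.736 mg/L.
Mixed L₀ = (4.77×3.50 + 0.894×149)/(5.664) = 149.9/5.664 = 26.47 mg/L.
Initial deficit D₀ = C_s − DO₀ = 10.7 − 8.736 = 1.964 mg/L.
t_c = (1/0.4810) ln[(0.621/0.140)(1 − 1.964×0.4810/(0.140×26.47))] = 2.079 × ln(3.305) = 2.485 d.
D_c = (0.140/0.621) × 26.47 × e^(−0.140×2.485) = 0.2254 × 26.47 × 0.7061 = 4.213 mg/L.
Minimum DO = 10.7 − 4.213 = 6.487 mg/L.

t_c ≈ 2.49 d; minimum DO ≈ 6.49 mg/L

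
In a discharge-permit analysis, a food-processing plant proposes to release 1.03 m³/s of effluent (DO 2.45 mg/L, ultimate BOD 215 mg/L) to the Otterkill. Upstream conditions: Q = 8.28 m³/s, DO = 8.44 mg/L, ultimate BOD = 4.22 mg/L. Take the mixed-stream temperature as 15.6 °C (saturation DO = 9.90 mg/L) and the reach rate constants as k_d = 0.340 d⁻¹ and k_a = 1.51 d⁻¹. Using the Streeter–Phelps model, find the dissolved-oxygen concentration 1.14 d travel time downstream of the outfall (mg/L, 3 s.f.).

Mixed DO = (8.28×8.44 + 1.03×2.45)/(8.28+1.03) = 72.41/9.310 = 7.777 mg/L.
Mixed L₀ = (8.28×4.22 + 1.03×215)/(9.310) = 256.4/9.310 = 27.54 mg/L.
Initial deficit D₀ = C_s − DO₀ = 9.90 − 7.777 = 2.123 mg/L.
D(1.14) = [0.340×27.54/(1.51−0.340)](e^(−0.340×1.14) − e^(−1.51×1.14)) + 2.123 e^(−1.51×1.14)
= 8.003 × (0.6787 − 0.1788) + 2.123 × 0.1788 = 4.380 mg/L.
DO = 9.90 − 4.380 = 5.520 mg/L.

DO ≈ 5.52 mg/L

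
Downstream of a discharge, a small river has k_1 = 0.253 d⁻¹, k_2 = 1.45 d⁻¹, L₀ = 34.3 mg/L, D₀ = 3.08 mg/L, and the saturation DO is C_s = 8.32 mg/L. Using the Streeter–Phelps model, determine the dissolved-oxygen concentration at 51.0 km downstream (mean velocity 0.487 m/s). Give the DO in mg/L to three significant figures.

DO ≈ 3.70 mg/L

Travel time t = x/v = 51.0 km / (0.487 m/s) = 51000 m / 0.487 m/s = 104700 s = 1.212 d.
k_1 L₀/(k_2−k_1) = 0.253×34.3/(1.45−0.253) = 8.678/1.197 = 7.250 mg/L.
e^(−k_1 t) = e^(−0.253×1.212) = 0.7359; e^(−k_2 t) = e^(−1.45×1.212) = 0.1725.
D = 7.250 × (0.7359 − 0.1725) + 3.08 × 0.1725 = 4.085 + 0.5312 = 4.616 mg/L.
DO = C_s − D = 8.32 − 4.616 = 3.704 mg/L.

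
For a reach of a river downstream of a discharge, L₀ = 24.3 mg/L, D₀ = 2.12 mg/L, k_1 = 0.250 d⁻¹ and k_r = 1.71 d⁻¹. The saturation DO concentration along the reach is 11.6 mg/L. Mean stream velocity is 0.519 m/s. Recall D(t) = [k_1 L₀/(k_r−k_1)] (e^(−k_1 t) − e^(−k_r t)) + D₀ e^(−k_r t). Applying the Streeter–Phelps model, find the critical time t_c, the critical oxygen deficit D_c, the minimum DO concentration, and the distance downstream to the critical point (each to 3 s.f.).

t_c ≈ 0.829 d; D_c ≈ 2.89 mg/L; min DO ≈ 8.71 mg/L; x_c ≈ 37.2 km

With k_r/k_1 = 6.840 and 1 − D₀(k_r−k_1)/(k_1 L₀) = 0.4905,
t_c = ln(6.840 × 0.4905) / (1.71 − 0.250) = ln(3.355) / 1.460 = 1.210/1.460 = 0.8291 d.
D_c = (k_1/k_r) L₀ e^(−k_1 t_c) = (0.250/1.71) × 24.3 × e^(−0.250×0.8291) = 0.1462 × 24.3 × 0.8128 = 2.888 mg/L.
Minimum DO = C_s − D_c = 11.6 − 2.888 = 8.712 mg/L.
x_c = v t_c = 0.519 m/s × 0.8291 d × 86400 s/d = 37180 m ≈ 37.2 km.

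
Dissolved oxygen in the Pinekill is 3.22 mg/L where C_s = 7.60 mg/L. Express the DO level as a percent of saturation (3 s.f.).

% saturation = C/C_s × 100 = 3.22/7.60 × 100 = 42.4 %.

42.4 % saturation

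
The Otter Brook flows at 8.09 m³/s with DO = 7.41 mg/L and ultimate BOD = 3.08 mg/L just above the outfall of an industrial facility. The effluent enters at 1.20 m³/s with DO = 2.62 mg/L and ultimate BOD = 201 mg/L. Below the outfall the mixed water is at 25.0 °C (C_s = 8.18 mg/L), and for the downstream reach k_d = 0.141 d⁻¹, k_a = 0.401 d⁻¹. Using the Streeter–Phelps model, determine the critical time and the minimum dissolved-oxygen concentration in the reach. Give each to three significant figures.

Mixed DO = (8.09×7.41 + 1.20×2.62)/(8.09+1.20) = 63.09/9.290 = 6.791 mg/L.
Mixed L₀ = (8.09×3.08 + 1.20×201)/(9.290) = 266.1/9.290 = 28.65 mg/L.
Initial deficit D₀ = C_s − DO₀ = 8.18 − 6.791 = 1.389 mg/L.
t_c = (1/0.2600) ln[(0.401/0.141)(1 − 1.389×0.2600/(0.141×28.65))] = 3.846 × ln(2.590) = 3.660 d.
D_c = (0.141/0.401) × 28.65 × e^(−0.141×3.660) = 0.3516 × 28.65 × 0.5969 = 6.012 mg/L.
Minimum DO = 8.18 − 6.012 = 2.168 mg/L.

t_c ≈ 3.66 d; minimum DO ≈ 2.17 mg/L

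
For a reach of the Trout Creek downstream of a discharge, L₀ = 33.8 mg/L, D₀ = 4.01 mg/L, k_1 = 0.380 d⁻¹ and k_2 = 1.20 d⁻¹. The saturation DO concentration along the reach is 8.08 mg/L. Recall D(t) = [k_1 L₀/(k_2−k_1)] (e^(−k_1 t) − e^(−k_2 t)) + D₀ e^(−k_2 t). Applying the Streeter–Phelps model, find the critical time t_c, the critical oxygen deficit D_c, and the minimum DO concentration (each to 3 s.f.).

t_c ≈ 1.04 d; D_c ≈ 7.20 mg/L; min DO ≈ 0.875 mg/L

With k_2/k_1 = 3.158 and 1 − D₀(k_2−k_1)/(k_1 L₀) = 0.7440,
t_c = ln(3.158 × 0.7440) / (1.20 − 0.380) = ln(2.349) / 0.8200 = 0.8542/0.8200 = 1.042 d.
L(t_c) = L₀ e^(−k_1 t_c) = 33.8 × 0.6731 = 22.75 mg/L, and at the critical point k_2 D_c = k_1 L, so D_c = (0.380/1.20) × 22.75 = 7.205 mg/L.
Minimum DO = C_s − D_c = 8.08 − 7.205 = 0.8754 mg/L.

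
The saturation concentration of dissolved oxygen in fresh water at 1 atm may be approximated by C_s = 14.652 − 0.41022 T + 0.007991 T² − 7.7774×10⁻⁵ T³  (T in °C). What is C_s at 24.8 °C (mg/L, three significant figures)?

C_s = 14.652 − 0.41022×24.8 + 0.007991×24.8² − 7.7774×10⁻⁵×24.8³ = 8.207 mg/L.

C_s ≈ 8.21 mg/L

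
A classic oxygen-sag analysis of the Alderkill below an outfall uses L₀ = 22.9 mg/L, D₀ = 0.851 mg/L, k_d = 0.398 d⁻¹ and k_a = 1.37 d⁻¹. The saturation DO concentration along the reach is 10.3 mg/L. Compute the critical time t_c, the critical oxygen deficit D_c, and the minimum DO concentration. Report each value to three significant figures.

At the critical point dD/dt = 0, so k_d L₀ e^(−k_d t) = k_a D. Substituting D(t) from the Streeter–Phelps equation and solving for t gives
t_c = ln[(k_a/k_d)(1 − D₀(k_a−k_d)/(k_d L₀))] / (k_a−k_d).
Here k_a−k_d = 0.9720 d⁻¹ and 1 − D₀(k_a−k_d)/(k_d L₀) = 1 − 0.851×0.9720/(0.398×22.9) = 0.9092, so
t_c = ln(3.442 × 0.9092) / 0.9720 = 1.141 / 0.9720 = 1.174 d.
D_c = (k_d/k_a) L₀ e^(−k_d t_c) = (0.398/1.37) × 22.9 × e^(−0.398×1.174) = 0.2905 × 22.9 × 0.6268 = 4.170 mg/L.
Minimum DO = C_s − D_c = 10.3 − 4.170 = 6.130 mg/L.

t_c ≈ 1.17 d; D_c ≈ 4.17 mg/L; min DO ≈ 6.13 mg/L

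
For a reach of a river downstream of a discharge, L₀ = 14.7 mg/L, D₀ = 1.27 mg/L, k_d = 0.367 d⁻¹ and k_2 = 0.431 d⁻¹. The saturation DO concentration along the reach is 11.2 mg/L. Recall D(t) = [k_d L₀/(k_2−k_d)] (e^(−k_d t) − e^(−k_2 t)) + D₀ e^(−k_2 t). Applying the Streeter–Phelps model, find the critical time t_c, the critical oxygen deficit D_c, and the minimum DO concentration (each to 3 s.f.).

t_c ≈ 2.27 d; D_c ≈ 5.43 mg/L; min DO ≈ 5.77 mg/L

t_c = [1/(k_2−k_d)] ln[(k_2/k_d)(1 − D₀(k_2−k_d)/(k_d L₀))]
= [1/(0.431−0.367)] ln[(0.431/0.367)(1 − 1.27×0.06400/(0.367×14.7))]
= (1/0.06400) ln[1.174 × 0.9849] = 15.62 × ln(1.157) = 15.62 × 0.1456 = 2.274 d.
D_c = (k_d/k_2) L₀ e^(−k_d t_c) = (0.367/0.431) × 14.7 × e^(−0.367×2.274) = 0.8515 × 14.7 × 0.4340 = 5.432 mg/L.
Minimum DO = C_s − D_c = 11.2 − 5.432 = 5.768 mg/L.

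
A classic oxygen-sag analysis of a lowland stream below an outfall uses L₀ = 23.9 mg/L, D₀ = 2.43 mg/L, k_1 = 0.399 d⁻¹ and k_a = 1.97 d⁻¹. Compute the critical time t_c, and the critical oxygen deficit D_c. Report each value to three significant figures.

t_c ≈ 0.691 d; D_c ≈ 3.67 mg/L

With k_a/k_1 = 4.937 and 1 − D₀(k_a−k_1)/(k_1 L₀) = 0.5997,
t_c = ln(4.937 × 0.5997) / (1.97 − 0.399) = ln(2.961) / 1.571 = 1.085/1.571 = 0.6909 d.
D_c = (k_1/k_a) L₀ e^(−k_1 t_c) = (0.399/1.97) × 23.9 × e^(−0.399×0.6909) = 0.2025 × 23.9 × 0.7591 = 3.674 mg/L.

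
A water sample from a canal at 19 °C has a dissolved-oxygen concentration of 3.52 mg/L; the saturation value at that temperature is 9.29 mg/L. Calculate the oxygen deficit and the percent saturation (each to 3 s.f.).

D ≈ 5.77 mg/L; 37.9 % saturation

D = C_s − C = 9.29 − 3.52 = 5.77 mg/L.
% saturation = 3.52/9.29 × 100 = 37.9 %.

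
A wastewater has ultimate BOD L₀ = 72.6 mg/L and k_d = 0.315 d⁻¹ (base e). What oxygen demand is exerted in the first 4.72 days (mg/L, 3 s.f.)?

y_t = L₀(1 − e^(−k_d t)) = 72.6 × (1 − e^(−0.315×4.72))
= 72.6 × (1 − 0.2261) = 72.6 × 0.7739 = 56.19 mg/L.

y ≈ 56.2 mg/L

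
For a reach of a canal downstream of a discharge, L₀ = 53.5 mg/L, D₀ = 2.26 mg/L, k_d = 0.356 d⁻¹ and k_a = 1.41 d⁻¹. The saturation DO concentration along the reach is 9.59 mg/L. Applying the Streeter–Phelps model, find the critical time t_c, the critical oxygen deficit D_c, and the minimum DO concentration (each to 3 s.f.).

t_c ≈ 1.18 d; D_c ≈ 8.88 mg/L; min DO ≈ 0.713 mg/L

With k_a/k_d = 3.961 and 1 − D₀(k_a−k_d)/(k_d L₀) = 0.8749,
t_c = ln(3.961 × 0.8749) / (1.41 − 0.356) = ln(3.465) / 1.054 = 1.243/1.054 = 1.179 d.
D_c = (k_d/k_a) L₀ e^(−k_d t_c) = (0.356/1.41) × 53.5 × e^(−0.356×1.179) = 0.2525 × 53.5 × 0.6572 = 8.877 mg/L.
Minimum DO = C_s − D_c = 9.59 − 8.877 = 0.7127 mg/L.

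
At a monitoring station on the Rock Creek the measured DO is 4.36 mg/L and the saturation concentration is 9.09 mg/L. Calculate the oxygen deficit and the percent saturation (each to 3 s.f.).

D ≈ 4.73 mg/L; 48.0 % saturation

D = C_s − C = 9.09 − 4.36 = 4.73 mg/L.
% saturation = 4.36/9.09 × 100 = 48.0 %.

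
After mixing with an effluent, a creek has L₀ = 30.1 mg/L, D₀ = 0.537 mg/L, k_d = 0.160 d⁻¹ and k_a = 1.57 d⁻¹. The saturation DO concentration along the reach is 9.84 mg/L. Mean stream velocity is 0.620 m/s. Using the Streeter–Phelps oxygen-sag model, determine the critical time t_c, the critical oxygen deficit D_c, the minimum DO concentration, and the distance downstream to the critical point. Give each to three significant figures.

t_c ≈ 1.50 d; D_c ≈ 2.41 mg/L; min DO ≈ 7.43 mg/L; x_c ≈ 80.3 km

t_c = [1/(k_a−k_d)] ln[(k_a/k_d)(1 − D₀(k_a−k_d)/(k_d L₀))]
= [1/(1.57−0.160)] ln[(1.57/0.160)(1 − 0.537×1.410/(0.160×30.1))]
= (1/1.410) ln[9.812 × 0.8428] = 0.7092 × ln(8.270) = 0.7092 × 2.113 = 1.498 d.
D_c = (k_d/k_a) L₀ e^(−k_d t_c) = (0.160/1.57) × 30.1 × e^(−0.160×1.498) = 0.1019 × 30.1 × 0.7868 = 2.414 mg/L.
Minimum DO = C_s − D_c = 9.84 − 2.414 = 7.426 mg/L.
x_c = v t_c = 0.620 m/s × 1.498 d × 86400 s/d = 80260 m ≈ 80.3 km.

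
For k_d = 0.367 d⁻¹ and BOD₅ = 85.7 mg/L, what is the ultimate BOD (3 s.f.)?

BOD₅ = L₀(1 − e^(−5k_d)) ⇒ L₀ = BOD₅ / (1 − e^(−5×0.367))
= 85.7 / (1 − 0.1596) = 85.7 / 0.8404 = 102.0 mg/L.

L₀ ≈ 102 mg/L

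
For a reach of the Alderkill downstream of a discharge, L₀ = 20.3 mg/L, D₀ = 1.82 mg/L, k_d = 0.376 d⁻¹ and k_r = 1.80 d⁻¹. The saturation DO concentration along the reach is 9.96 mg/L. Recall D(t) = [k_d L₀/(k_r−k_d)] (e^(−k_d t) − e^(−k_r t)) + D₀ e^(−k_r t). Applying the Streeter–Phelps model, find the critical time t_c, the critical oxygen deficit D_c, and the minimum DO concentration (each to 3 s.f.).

At the critical point dD/dt = 0, so k_d L₀ e^(−k_d t) = k_r D. Substituting D(t) from the Streeter–Phelps equation and solving for t gives
t_c = ln[(k_r/k_d)(1 − D₀(k_r−k_d)/(k_d L₀))] / (k_r−k_d).
Here k_r−k_d = 1.424 d⁻¹ and 1 − D₀(k_r−k_d)/(k_d L₀) = 1 − 1.82×1.424/(0.376×20.3) = 0.6605, so
t_c = ln(4.787 × 0.6605) / 1.424 = 1.151 / 1.424 = 0.8084 d.
L(t_c) = L₀ e^(−k_d t_c) = 20.3 × 0.7379 = 14.98 mg/L, and at the critical point k_r D_c = k_d L, so D_c = (0.376/1.80) × 14.98 = 3.129 mg/L.
Minimum DO = C_s − D_c = 9.96 − 3.129 = 6.831 mg/L.

t_c ≈ 0.808 d; D_c ≈ 3.13 mg/L; min DO ≈ 6.83 mg/L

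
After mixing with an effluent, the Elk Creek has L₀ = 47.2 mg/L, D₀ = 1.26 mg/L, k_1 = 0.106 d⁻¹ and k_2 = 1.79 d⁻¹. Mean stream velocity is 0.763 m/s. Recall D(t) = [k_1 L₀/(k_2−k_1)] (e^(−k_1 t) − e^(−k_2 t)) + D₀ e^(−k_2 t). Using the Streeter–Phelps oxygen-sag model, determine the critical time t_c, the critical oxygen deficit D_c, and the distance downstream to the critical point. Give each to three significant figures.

With k_2/k_1 = 16.89 and 1 − D₀(k_2−k_1)/(k_1 L₀) = 0.5759,
t_c = ln(16.89 × 0.5759) / (1.79 − 0.106) = ln(9.725) / 1.684 = 2.275/1.684 = 1.351 d.
L(t_c) = L₀ e^(−k_1 t_c) = 47.2 × 0.8666 = 40.90 mg/L, and at the critical point k_2 D_c = k_1 L, so D_c = (0.106/1.79) × 40.90 = 2.422 mg/L.
x_c = v t_c = 0.763 m/s × 1.351 d × 86400 s/d = 89050 m ≈ 89.0 km.

t_c ≈ 1.35 d; D_c ≈ 2.42 mg/L; x_c ≈ 89.0 km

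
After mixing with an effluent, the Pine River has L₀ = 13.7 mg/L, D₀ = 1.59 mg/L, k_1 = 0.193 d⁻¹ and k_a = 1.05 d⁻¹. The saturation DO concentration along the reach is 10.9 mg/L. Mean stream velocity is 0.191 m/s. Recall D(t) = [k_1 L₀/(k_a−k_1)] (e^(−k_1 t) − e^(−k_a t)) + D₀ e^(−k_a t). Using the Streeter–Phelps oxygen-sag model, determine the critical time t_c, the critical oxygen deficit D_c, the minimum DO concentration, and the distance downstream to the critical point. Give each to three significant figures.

t_c ≈ 1.13 d; D_c ≈ 2.02 mg/L; min DO ≈ 8.88 mg/L; x_c ≈ 18.7 km

With k_a/k_1 = 5.440 and 1 − D₀(k_a−k_1)/(k_1 L₀) = 0.4847,
t_c = ln(5.440 × 0.4847) / (1.05 − 0.193) = ln(2.637) / 0.8570 = 0.9695/0.8570 = 1.131 d.
D_c = (k_1/k_a) L₀ e^(−k_1 t_c) = (0.193/1.05) × 13.7 × e^(−0.193×1.131) = 0.1838 × 13.7 × 0.8038 = 2.024 mg/L.
Minimum DO = C_s − D_c = 10.9 − 2.024 = 8.876 mg/L.
x_c = v t_c = 0.191 m/s × 1.131 d × 86400 s/d = 18670 m ≈ 18.7 km.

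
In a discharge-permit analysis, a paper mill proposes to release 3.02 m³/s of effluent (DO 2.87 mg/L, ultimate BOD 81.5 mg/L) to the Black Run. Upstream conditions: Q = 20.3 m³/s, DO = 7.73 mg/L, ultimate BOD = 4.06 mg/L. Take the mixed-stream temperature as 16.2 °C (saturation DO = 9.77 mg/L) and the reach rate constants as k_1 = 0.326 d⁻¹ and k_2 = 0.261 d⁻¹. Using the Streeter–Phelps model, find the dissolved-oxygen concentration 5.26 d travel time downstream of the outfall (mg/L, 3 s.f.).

DO ≈ 3.91 mg/L

Mixed DO = (20.3×7.73 + 3.02×2.87)/(20.3+3.02) = 165.6/23.32 = 7.101 mg/L.
Mixed L₀ = (20.3×4.06 + 3.02×81.5)/(23.32) = 328.5/23.32 = 14.09 mg/L.
Initial deficit D₀ = C_s − DO₀ = 9.77 − 7.101 = 2.669 mg/L.
D(5.26) = [0.326×14.09/(0.261−0.326)](e^(−0.326×5.26) − e^(−0.261×5.26)) + 2.669 e^(−0.261×5.26)
= -70.66 × (0.1800 − 0.2534) + 2.669 × 0.2534 = 5.861 mg/L.
DO = 9.77 − 5.861 = 3.909 mg/L.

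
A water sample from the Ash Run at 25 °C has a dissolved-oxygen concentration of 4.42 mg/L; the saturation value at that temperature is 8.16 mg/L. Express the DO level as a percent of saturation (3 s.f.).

54.2 % saturation

% saturation = C/C_s × 100 = 4.42/8.16 × 100 = 54.2 %.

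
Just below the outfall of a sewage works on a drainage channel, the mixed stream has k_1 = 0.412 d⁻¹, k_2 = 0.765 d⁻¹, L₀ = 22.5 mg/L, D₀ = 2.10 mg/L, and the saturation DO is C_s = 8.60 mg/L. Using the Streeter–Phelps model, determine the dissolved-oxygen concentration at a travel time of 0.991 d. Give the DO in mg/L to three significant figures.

DO ≈ 2.46 mg/L

k_1 L₀/(k_2−k_1) = 0.412×22.5/(0.765−0.412) = 9.270/0.3530 = 26.26 mg/L.
e^(−k_1 t) = e^(−0.412×0.9910) = 0.6648; e^(−k_2 t) = e^(−0.765×0.9910) = 0.4685.
D = 26.26 × (0.6648 − 0.4685) + 2.10 × 0.4685 = 5.153 + 0.9840 = 6.137 mg/L.
DO = C_s − D = 8.60 − 6.137 = 2.463 mg/L.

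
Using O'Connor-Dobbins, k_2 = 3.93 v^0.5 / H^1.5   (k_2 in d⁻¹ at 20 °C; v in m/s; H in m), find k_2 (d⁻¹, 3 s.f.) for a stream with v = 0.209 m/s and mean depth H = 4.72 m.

k_2 = 3.93 × 0.209^0.5 / 4.72^1.5 = 3.93 × 0.4572 / 10.25 = 0.1752 d⁻¹.

k_2 ≈ 0.175 d⁻¹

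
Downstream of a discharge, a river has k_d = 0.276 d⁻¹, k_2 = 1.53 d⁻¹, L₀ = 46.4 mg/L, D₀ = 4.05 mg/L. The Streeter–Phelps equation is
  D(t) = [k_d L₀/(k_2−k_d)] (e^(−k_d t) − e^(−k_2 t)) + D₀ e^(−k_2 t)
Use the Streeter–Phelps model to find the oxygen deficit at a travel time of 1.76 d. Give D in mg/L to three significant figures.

D ≈ 5.87 mg/L

k_d L₀/(k_2−k_d) = 0.276×46.4/(1.53−0.276) = 12.81/1.254 = 10.21 mg/L.
e^(−k_d t) = e^(−0.276×1.760) = 0.6152; e^(−k_2 t) = e^(−1.53×1.760) = 0.06769.
D = 10.21 × (0.6152 − 0.06769) + 4.05 × 0.06769 = 5.592 + 0.2741 = 5.866 mg/L.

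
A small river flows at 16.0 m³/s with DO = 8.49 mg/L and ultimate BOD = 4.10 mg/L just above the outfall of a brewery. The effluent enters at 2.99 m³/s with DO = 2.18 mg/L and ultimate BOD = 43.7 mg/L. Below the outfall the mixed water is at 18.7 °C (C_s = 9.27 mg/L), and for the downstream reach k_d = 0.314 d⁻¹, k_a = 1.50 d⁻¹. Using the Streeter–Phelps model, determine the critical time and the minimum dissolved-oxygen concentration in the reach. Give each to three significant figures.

t_c ≈ 0.438 d; minimum DO ≈ 7.38 mg/L

Mixed DO = (16.0×8.49 + 2.99×2.18)/(16.0+2.99) = 142.4/18.99 = 7.496 mg/L.
Mixed L₀ = (16.0×4.10 + 2.99×43.7)/(18.99) = 196.3/18.99 = 10.34 mg/L.
Initial deficit D₀ = C_s − DO₀ = 9.27 − 7.496 = 1.774 mg/L.
t_c = (1/1.186) ln[(1.50/0.314)(1 − 1.774×1.186/(0.314×10.34))] = 0.8432 × ln(1.681) = 0.4378 d.
D_c = (0.314/1.50) × 10.34 × e^(−0.314×0.4378) = 0.2093 × 10.34 × 0.8716 = 1.886 mg/L.
Minimum DO = 9.27 − 1.886 = 7.384 mg/L.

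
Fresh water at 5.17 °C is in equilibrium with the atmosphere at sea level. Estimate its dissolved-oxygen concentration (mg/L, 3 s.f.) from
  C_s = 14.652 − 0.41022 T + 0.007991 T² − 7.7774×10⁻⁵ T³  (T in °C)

C_s ≈ 12.7 mg/L

C_s = 14.652 − 0.41022×5.17 + 0.007991×5.17² − 7.7774×10⁻⁵×5.17³ = 12.73 mg/L.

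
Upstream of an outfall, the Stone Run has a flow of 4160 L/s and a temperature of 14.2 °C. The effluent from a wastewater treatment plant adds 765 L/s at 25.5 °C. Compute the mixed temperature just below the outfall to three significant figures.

Flow-weighted mixing: C = (Q_r C_r + Q_w C_w)/(Q_r + Q_w)
= (4160×14.2 + 765×25.5)/(4160 + 765) = 78580/4925 = 15.96 °C.

16.0 °C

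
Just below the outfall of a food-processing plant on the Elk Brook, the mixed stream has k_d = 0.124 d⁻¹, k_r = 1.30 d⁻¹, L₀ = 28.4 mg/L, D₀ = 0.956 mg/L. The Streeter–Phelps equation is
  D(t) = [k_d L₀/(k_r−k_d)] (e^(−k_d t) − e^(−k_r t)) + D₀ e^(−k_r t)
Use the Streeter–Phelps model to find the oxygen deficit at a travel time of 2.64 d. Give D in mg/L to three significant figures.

D ≈ 2.09 mg/L

k_d L₀/(k_r−k_d) = 0.124×28.4/(1.30−0.124) = 3.522/1.176 = 2.995 mg/L.
e^(−k_d t) = e^(−0.124×2.640) = 0.7208; e^(−k_r t) = e^(−1.30×2.640) = 0.03232.
D = 2.995 × (0.7208 − 0.03232) + 0.956 × 0.03232 = 2.062 + 0.03090 = 2.093 mg/L.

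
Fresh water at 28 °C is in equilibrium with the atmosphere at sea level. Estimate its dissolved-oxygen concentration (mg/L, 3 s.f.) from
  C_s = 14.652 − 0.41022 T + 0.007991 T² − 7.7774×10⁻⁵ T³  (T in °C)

C_s = 14.652 − 0.41022×28 + 0.007991×28² − 7.7774×10⁻⁵×28³ = 7.723 mg/L.

C_s ≈ 7.72 mg/L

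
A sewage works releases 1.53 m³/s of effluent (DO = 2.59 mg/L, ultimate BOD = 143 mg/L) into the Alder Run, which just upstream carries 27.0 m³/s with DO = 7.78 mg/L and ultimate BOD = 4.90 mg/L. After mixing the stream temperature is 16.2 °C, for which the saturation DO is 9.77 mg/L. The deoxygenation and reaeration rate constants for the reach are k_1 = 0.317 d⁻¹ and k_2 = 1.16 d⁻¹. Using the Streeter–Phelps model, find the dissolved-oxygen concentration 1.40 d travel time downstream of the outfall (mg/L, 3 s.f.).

Mixed DO = (27.0×7.78 + 1.53×2.59)/(27.0+1.53) = 214.0/28.53 = 7.502 mg/L.
Mixed L₀ = (27.0×4.90 + 1.53×143)/(28.53) = 351.1/28.53 = 12.31 mg/L.
Initial deficit D₀ = C_s − DO₀ = 9.77 − 7.502 = 2.268 mg/L.
D(1.40) = [0.317×12.31/(1.16−0.317)](e^(−0.317×1.40) − e^(−1.16×1.40)) + 2.268 e^(−1.16×1.40)
= 4.628 × (0.6416 − 0.1971) + 2.268 × 0.1971 = 2.504 mg/L.
DO = 9.77 − 2.504 = 7.266 mg/L.

DO ≈ 7.27 mg/L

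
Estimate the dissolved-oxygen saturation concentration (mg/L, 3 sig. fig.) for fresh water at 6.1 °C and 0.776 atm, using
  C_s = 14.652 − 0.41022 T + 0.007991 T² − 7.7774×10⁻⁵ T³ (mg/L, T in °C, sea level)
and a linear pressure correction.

At sea level: C_s = 14.652 − 0.41022×6.1 + 0.007991×6.1² − 7.7774×10⁻⁵×6.1³ = 12.43 mg/L.
Pressure correction: C_s' = 12.43 × 0.776 = 9.645 mg/L.

C_s ≈ 9.65 mg/L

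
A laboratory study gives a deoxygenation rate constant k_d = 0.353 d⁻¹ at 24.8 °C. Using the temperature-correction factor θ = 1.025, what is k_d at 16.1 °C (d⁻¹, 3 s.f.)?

k_d(T₂) = k_d(T₁) · θ^(T₂−T₁) = 0.353 × 1.025^(16.1−24.8)
= 0.353 × 1.025^-8.70 = 0.353 × 0.8067 = 0.2848 d⁻¹.

k_d ≈ 0.285 d⁻¹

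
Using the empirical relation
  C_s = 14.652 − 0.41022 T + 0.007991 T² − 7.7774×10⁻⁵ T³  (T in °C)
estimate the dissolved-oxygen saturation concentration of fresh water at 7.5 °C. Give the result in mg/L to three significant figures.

C_s ≈ 12.0 mg/L

C_s = 14.652 − 0.41022×7.5 + 0.007991×7.5² − 7.7774×10⁻⁵×7.5³ = 11.99 mg/L.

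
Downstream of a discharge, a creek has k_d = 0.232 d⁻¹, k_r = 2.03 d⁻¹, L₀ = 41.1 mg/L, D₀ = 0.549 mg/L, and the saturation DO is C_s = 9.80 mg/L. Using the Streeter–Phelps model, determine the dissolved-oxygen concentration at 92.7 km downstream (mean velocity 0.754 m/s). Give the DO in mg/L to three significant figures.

DO ≈ 6.25 mg/L

Travel time t = x/v = 92.7 km / (0.754 m/s) = 92700 m / 0.754 m/s = 122900 s = 1.423 d.
k_d L₀/(k_r−k_d) = 0.232×41.1/(2.03−0.232) = 9.535/1.798 = 5.303 mg/L.
e^(−k_d t) = e^(−0.232×1.423) = 0.7188; e^(−k_r t) = e^(−2.03×1.423) = 0.05565.
D = 5.303 × (0.7188 − 0.05565) + 0.549 × 0.05565 = 3.517 + 0.03055 = 3.548 mg/L.
DO = C_s − D = 9.80 − 3.548 = 6.252 mg/L.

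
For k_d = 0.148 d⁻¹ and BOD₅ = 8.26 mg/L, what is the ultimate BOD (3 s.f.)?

BOD₅ = L₀(1 − e^(−5k_d)) ⇒ L₀ = BOD₅ / (1 − e^(−5×0.148))
= 8.26 / (1 − 0.4771) = 8.26 / 0.5229 = 15.80 mg/L.

L₀ ≈ 15.8 mg/L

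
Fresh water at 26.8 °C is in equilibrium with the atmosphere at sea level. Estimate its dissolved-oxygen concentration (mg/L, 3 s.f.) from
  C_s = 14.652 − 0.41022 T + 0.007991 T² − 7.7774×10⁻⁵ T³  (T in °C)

C_s = 14.652 − 0.41022×26.8 + 0.007991×26.8² − 7.7774×10⁻⁵×26.8³ = 7.901 mg/L.

C_s ≈ 7.90 mg/L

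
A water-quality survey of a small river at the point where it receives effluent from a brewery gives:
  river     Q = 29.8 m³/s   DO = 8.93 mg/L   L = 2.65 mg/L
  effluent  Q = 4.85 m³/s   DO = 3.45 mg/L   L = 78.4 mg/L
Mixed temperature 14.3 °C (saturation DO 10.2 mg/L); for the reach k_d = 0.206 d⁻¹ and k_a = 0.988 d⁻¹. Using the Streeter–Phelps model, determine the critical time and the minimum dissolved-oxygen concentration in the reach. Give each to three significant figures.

t_c ≈ 0.885 d; minimum DO ≈ 7.90 mg/L

Mixed DO = (29.8×8.93 + 4.85×3.45)/(29.8+4.85) = 282.8/34.65 = 8.163 mg/L.
Mixed L₀ = (29.8×2.65 + 4.85×78.4)/(34.65) = 459.2/34.65 = 13.25 mg/L.
Initial deficit D₀ = C_s − DO₀ = 10.2 − 8.163 = 2.037 mg/L.
t_c = (1/0.7820) ln[(0.988/0.206)(1 − 2.037×0.7820/(0.206×13.25))] = 1.279 × ln(1.998) = 0.8849 d.
D_c = (0.206/0.988) × 13.25 × e^(−0.206×0.8849) = 0.2085 × 13.25 × 0.8334 = 2.303 mg/L.
Minimum DO = 10.2 − 2.303 = 7.897 mg/L.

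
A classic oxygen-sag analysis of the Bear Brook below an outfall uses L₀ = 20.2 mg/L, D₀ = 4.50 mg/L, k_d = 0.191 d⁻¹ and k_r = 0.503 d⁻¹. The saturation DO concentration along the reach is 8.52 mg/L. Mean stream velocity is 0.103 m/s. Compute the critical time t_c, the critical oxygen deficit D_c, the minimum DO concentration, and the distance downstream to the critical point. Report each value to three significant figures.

t_c ≈ 1.65 d; D_c ≈ 5.59 mg/L; min DO ≈ 2.93 mg/L; x_c ≈ 14.7 km

With k_r/k_d = 2.634 and 1 − D₀(k_r−k_d)/(k_d L₀) = 0.6361,
t_c = ln(2.634 × 0.6361) / (0.503 − 0.191) = ln(1.675) / 0.3120 = 0.5159/0.3120 = 1.654 d.
D_c = (k_d/k_r) L₀ e^(−k_d t_c) = (0.191/0.503) × 20.2 × e^(−0.191×1.654) = 0.3797 × 20.2 × 0.7292 = 5.593 mg/L.
Minimum DO = C_s − D_c = 8.52 − 5.593 = 2.927 mg/L.
x_c = v t_c = 0.103 m/s × 1.654 d × 86400 s/d = 14720 m ≈ 14.7 km.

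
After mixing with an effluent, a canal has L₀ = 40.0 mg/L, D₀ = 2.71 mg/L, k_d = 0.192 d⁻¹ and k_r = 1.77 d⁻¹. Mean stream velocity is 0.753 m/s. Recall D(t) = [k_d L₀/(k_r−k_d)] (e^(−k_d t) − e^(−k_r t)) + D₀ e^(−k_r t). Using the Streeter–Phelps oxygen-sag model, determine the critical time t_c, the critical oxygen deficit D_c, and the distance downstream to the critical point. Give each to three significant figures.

t_c ≈ 0.892 d; D_c ≈ 3.66 mg/L; x_c ≈ 58.0 km

With k_r/k_d = 9.219 and 1 − D₀(k_r−k_d)/(k_d L₀) = 0.4432,
t_c = ln(9.219 × 0.4432) / (1.77 − 0.192) = ln(4.086) / 1.578 = 1.407/1.578 = 0.8919 d.
D_c = (k_d/k_r) L₀ e^(−k_d t_c) = (0.192/1.77) × 40.0 × e^(−0.192×0.8919) = 0.1085 × 40.0 × 0.8426 = 3.656 mg/L.
x_c = v t_c = 0.753 m/s × 0.8919 d × 86400 s/d = 58030 m ≈ 58.0 km.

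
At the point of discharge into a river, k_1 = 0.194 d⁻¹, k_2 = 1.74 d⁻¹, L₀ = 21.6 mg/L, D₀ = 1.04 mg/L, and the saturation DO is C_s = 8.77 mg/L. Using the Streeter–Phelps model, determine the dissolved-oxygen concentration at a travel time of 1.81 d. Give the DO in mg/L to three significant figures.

k_1 L₀/(k_2−k_1) = 0.194×21.6/(1.74−0.194) = 4.190/1.546 = 2.710 mg/L.
e^(−k_1 t) = e^(−0.194×1.810) = 0.7039; e^(−k_2 t) = e^(−1.74×1.810) = 0.04288.
D = 2.710 × (0.7039 − 0.04288) + 1.04 × 0.04288 = 1.792 + 0.04459 = 1.836 mg/L.
DO = C_s − D = 8.77 − 1.836 = 6.934 mg/L.

DO ≈ 6.93 mg/L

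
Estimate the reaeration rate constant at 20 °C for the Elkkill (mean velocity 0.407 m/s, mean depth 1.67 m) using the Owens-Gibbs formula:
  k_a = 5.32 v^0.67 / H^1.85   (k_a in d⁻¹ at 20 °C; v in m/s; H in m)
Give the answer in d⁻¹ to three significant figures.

k_a = 5.32 × 0.407^0.67 / 1.67^1.85 = 5.32 × 0.5476 / 2.582 = 1.128 d⁻¹.

k_a ≈ 1.13 d⁻¹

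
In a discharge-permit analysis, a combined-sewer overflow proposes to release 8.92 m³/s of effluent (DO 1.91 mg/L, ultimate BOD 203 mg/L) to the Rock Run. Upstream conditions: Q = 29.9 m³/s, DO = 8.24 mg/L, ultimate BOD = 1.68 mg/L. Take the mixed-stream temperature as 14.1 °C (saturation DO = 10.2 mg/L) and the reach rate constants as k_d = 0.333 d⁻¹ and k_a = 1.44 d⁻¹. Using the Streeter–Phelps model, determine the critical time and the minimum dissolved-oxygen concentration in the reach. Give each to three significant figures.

Mixed DO = (29.9×8.24 + 8.92×1.91)/(29.9+8.92) = 263.4/38.82 = 6.786 mg/L.
Mixed L₀ = (29.9×1.68 + 8.92×203)/(38.82) = 1861/38.82 = 47.94 mg/L.
Initial deficit D₀ = C_s − DO₀ = 10.2 − 6.786 = 3.414 mg/L.
t_c = (1/1.107) ln[(1.44/0.333)(1 − 3.414×1.107/(0.333×47.94))] = 0.9033 × ln(3.300) = 1.079 d.
D_c = (0.333/1.44) × 47.94 × e^(−0.333×1.079) = 0.2313 × 47.94 × 0.6982 = 7.741 mg/L.
Minimum DO = 10.2 − 7.741 = 2.459 mg/L.

t_c ≈ 1.08 d; minimum DO ≈ 2.46 mg/L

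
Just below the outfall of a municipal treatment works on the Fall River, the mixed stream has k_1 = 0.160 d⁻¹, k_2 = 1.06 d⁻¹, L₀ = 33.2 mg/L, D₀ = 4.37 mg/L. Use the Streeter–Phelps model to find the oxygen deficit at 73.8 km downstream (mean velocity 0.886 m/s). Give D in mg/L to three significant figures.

D ≈ 4.51 mg/L

Travel time t = x/v = 73.8 km / (0.886 m/s) = 73800 m / 0.886 m/s = 83300 s = 0.9641 d.
k_1 L₀/(k_2−k_1) = 0.160×33.2/(1.06−0.160) = 5.312/0.9000 = 5.902 mg/L.
e^(−k_1 t) = e^(−0.160×0.9641) = 0.8571; e^(−k_2 t) = e^(−1.06×0.9641) = 0.3599.
D = 5.902 × (0.8571 − 0.3599) + 4.37 × 0.3599 = 2.934 + 1.573 = 4.507 mg/L.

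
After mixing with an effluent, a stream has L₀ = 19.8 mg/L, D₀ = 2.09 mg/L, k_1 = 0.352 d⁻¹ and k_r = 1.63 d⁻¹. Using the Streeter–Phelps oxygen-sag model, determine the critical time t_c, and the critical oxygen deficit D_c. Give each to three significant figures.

t_c ≈ 0.821 d; D_c ≈ 3.20 mg/L

With k_r/k_1 = 4.631 and 1 − D₀(k_r−k_1)/(k_1 L₀) = 0.6168,
t_c = ln(4.631 × 0.6168) / (1.63 − 0.352) = ln(2.856) / 1.278 = 1.049/1.278 = 0.8212 d.
L(t_c) = L₀ e^(−k_1 t_c) = 19.8 × 0.7490 = 14.83 mg/L, and at the critical point k_r D_c = k_1 L, so D_c = (0.352/1.63) × 14.83 = 3.203 mg/L.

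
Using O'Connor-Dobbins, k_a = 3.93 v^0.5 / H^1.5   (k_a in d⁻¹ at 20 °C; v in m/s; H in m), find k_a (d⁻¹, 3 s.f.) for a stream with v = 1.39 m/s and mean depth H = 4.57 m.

k_a = 3.93 × 1.39^0.5 / 4.57^1.5 = 3.93 × 1.179 / 9.770 = 0.4743 d⁻¹.

k_a ≈ 0.474 d⁻¹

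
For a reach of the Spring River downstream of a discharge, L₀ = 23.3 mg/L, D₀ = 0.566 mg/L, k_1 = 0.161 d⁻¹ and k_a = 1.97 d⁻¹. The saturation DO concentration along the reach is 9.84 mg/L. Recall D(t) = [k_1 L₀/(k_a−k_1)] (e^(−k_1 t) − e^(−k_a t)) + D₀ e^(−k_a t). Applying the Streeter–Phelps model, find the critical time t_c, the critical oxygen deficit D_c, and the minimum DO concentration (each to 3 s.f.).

t_c ≈ 1.21 d; D_c ≈ 1.57 mg/L; min DO ≈ 8.27 mg/L

At the critical point dD/dt = 0, so k_1 L₀ e^(−k_1 t) = k_a D. Substituting D(t) from the Streeter–Phelps equation and solving for t gives
t_c = ln[(k_a/k_1)(1 − D₀(k_a−k_1)/(k_1 L₀))] / (k_a−k_1).
Here k_a−k_1 = 1.809 d⁻¹ and 1 − D₀(k_a−k_1)/(k_1 L₀) = 1 − 0.566×1.809/(0.161×23.3) = 0.7271, so
t_c = ln(12.24 × 0.7271) / 1.809 = 2.186 / 1.809 = 1.208 d.
D_c = (k_1/k_a) L₀ e^(−k_1 t_c) = (0.161/1.97) × 23.3 × e^(−0.161×1.208) = 0.08173 × 23.3 × 0.8232 = 1.568 mg/L.
Minimum DO = C_s − D_c = 9.84 − 1.568 = 8.272 mg/L.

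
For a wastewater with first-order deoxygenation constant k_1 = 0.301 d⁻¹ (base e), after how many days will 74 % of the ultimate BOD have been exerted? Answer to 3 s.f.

t ≈ 4.48 d

y/L₀ = 1 − e^(−k_1 t) = 0.74 ⇒ e^(−k_1 t) = 0.260
t = −ln(0.260) / 0.301 = 1.347 / 0.301 = 4.475 d.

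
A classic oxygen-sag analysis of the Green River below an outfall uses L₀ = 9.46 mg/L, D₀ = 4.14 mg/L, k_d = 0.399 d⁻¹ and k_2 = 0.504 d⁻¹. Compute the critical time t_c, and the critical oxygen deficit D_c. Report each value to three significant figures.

t_c ≈ 1.06 d; D_c ≈ 4.91 mg/L

t_c = [1/(k_2−k_d)] ln[(k_2/k_d)(1 − D₀(k_2−k_d)/(k_d L₀))]
= [1/(0.504−0.399)] ln[(0.504/0.399)(1 − 4.14×0.1050/(0.399×9.46))]
= (1/0.1050) ln[1.263 × 0.8848] = 9.524 × ln(1.118) = 9.524 × 0.1113 = 1.060 d.
L(t_c) = L₀ e^(−k_d t_c) = 9.46 × 0.6552 = 6.198 mg/L, and at the critical point k_2 D_c = k_d L, so D_c = (0.399/0.504) × 6.198 = 4.907 mg/L.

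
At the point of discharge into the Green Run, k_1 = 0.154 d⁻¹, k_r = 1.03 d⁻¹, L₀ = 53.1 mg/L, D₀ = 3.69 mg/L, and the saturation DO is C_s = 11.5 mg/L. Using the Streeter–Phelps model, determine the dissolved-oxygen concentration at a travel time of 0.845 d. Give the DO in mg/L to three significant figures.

k_1 L₀/(k_r−k_1) = 0.154×53.1/(1.03−0.154) = 8.177/0.8760 = 9.335 mg/L.
e^(−k_1 t) = e^(−0.154×0.8450) = 0.8780; e^(−k_r t) = e^(−1.03×0.8450) = 0.4188.
D = 9.335 × (0.8780 − 0.4188) + 3.69 × 0.4188 = 4.286 + 1.545 = 5.832 mg/L.
DO = C_s − D = 11.5 − 5.832 = 5.668 mg/L.

DO ≈ 5.67 mg/L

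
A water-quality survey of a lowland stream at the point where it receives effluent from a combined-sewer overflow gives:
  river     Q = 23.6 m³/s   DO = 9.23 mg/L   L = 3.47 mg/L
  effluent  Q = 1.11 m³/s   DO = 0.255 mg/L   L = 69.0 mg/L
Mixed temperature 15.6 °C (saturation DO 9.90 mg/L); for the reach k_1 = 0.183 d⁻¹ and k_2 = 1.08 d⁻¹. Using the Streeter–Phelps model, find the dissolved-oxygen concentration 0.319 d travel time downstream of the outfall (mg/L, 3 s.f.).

Mixed DO = (23.6×9.23 + 1.11×0.255)/(23.6+1.11) = 218.1/24.71 = 8.827 mg/L.
Mixed L₀ = (23.6×3.47 + 1.11×69.0)/(24.71) = 158.5/24.71 = 6.414 mg/L.
Initial deficit D₀ = C_s − DO₀ = 9.90 − 8.827 = 1.073 mg/L.
D(0.319) = [0.183×6.414/(1.08−0.183)](e^(−0.183×0.319) − e^(−1.08×0.319)) + 1.073 e^(−1.08×0.319)
= 1.308 × (0.9433 − 0.7086) + 1.073 × 0.7086 = 1.068 mg/L.
DO = 9.90 − 1.068 = 8.832 mg/L.

DO ≈ 8.83 mg/L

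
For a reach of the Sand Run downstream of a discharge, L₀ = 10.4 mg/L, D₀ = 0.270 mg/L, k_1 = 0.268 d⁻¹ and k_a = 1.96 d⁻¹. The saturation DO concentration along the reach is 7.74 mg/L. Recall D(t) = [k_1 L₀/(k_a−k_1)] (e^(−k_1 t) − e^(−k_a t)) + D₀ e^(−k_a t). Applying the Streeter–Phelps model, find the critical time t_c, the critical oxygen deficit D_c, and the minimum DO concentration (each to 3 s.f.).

t_c = [1/(k_a−k_1)] ln[(k_a/k_1)(1 − D₀(k_a−k_1)/(k_1 L₀))]
= [1/(1.96−0.268)] ln[(1.96/0.268)(1 − 0.270×1.692/(0.268×10.4))]
= (1/1.692) ln[7.313 × 0.8361] = 0.5910 × ln(6.115) = 0.5910 × 1.811 = 1.070 d.
L(t_c) = L₀ e^(−k_1 t_c) = 10.4 × 0.7507 = 7.807 mg/L, and at the critical point k_a D_c = k_1 L, so D_c = (0.268/1.96) × 7.807 = 1.067 mg/L.
Minimum DO = C_s − D_c = 7.74 − 1.067 = 6.673 mg/L.

t_c ≈ 1.07 d; D_c ≈ 1.07 mg/L; min DO ≈ 6.67 mg/L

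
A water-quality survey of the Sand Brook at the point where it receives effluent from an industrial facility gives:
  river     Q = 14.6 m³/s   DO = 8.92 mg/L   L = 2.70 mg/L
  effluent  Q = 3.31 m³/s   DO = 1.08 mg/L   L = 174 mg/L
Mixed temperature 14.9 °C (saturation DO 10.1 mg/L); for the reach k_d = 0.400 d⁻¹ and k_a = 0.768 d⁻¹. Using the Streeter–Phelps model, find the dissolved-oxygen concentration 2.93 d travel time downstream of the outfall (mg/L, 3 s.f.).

Mixed DO = (14.6×8.92 + 3.31×1.08)/(14.6+3.31) = 133.8/17.91 = 7.471 mg/L.
Mixed L₀ = (14.6×2.70 + 3.31×174)/(17.91) = 615.4/17.91 = 34.36 mg/L.
Initial deficit D₀ = C_s − DO₀ = 10.1 − 7.471 = 2.629 mg/L.
D(2.93) = [0.400×34.36/(0.768−0.400)](e^(−0.400×2.93) − e^(−0.768×2.93)) + 2.629 e^(−0.768×2.93)
= 37.35 × (0.3097 − 0.1054) + 2.629 × 0.1054 = 7.910 mg/L.
DO = 10.1 − 7.910 = 2.190 mg/L.

DO ≈ 2.19 mg/L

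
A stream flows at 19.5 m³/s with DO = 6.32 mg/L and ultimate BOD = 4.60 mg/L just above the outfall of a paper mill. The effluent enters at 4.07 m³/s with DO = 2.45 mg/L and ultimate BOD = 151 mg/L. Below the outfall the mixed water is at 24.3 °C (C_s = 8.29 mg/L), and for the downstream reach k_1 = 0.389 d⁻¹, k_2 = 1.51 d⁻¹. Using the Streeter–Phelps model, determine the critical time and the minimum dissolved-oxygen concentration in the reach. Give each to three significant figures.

Mixed DO = (19.5×6.32 + 4.07×2.45)/(19.5+4.07) = 133.2/23.57 = 5.652 mg/L.
Mixed L₀ = (19.5×4.60 + 4.07×151)/(23.57) = 704.3/23.57 = 29.88 mg/L.
Initial deficit D₀ = C_s − DO₀ = 8.29 − 5.652 = 2.638 mg/L.
t_c = (1/1.121) ln[(1.51/0.389)(1 − 2.638×1.121/(0.389×29.88))] = 0.8921 × ln(2.894) = 0.9480 d.
D_c = (0.389/1.51) × 29.88 × e^(−0.389×0.9480) = 0.2576 × 29.88 × 0.6916 = 5.324 mg/L.
Minimum DO = 8.29 − 5.324 = 2.966 mg/L.

t_c ≈ 0.948 d; minimum DO ≈ 2.97 mg/L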